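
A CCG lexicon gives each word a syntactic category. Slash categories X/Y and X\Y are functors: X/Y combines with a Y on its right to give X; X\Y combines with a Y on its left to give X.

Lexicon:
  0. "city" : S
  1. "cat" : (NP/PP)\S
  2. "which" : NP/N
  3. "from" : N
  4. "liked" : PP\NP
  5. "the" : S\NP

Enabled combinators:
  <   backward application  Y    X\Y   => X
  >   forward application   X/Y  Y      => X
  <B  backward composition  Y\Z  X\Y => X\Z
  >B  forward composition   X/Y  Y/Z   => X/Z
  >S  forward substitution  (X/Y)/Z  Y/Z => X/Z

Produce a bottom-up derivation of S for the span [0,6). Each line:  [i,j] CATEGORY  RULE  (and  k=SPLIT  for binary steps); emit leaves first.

[0,1] S  lex  "city"
[1,2] (NP/PP)\S  lex  "cat"
[0,2] NP/PP  <  k=1
[2,3] NP/N  lex  "which"
[3,4] N  lex  "from"
[2,4] NP  >  k=3
[4,5] PP\NP  lex  "liked"
[2,5] PP  <  k=4
[0,5] NP  >  k=2
[5,6] S\NP  lex  "the"
[0,6] S  <  k=5

[0,6] S   <
  [0,5] NP   >
    [0,2] NP/PP   <
      [0,1] "city" : S
      [1,2] "cat" : (NP/PP)\S
    [2,5] PP   <
      [2,4] NP   >
        [2,3] "which" : NP/N
        [3,4] "from" : N
      [4,5] "liked" : PP\NP
  [5,6] "the" : S\NP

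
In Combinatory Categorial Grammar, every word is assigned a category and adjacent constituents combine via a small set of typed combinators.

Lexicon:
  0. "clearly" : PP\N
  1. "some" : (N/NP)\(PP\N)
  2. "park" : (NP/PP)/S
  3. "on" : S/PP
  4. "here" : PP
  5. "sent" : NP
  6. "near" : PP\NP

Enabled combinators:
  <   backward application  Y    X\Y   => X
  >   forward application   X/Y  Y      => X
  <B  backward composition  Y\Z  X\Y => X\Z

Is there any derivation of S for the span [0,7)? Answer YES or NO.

PP\N (N/NP)\(PP\N) (NP/PP)/S S/PP PP NP PP\NP
CKY chart[0,7] = {N}; S ∉ chart

NO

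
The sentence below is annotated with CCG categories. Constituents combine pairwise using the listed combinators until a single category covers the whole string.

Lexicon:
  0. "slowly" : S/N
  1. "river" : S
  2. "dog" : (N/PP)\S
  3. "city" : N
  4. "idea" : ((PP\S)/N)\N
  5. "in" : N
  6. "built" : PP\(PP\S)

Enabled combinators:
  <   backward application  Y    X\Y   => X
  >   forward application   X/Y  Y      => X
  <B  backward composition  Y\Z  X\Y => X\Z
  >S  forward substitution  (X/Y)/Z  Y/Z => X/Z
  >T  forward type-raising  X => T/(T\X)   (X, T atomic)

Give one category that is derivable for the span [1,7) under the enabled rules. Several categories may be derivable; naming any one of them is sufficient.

[0,7] S   >
  [0,1] "slowly" : S/N
  [1,7] N   >
    [1,3] N/PP   <
      [1,2] "river" : S
      [2,3] "dog" : (N/PP)\S
    [3,7] PP   <
      [3,6] PP\S   >
        [3,5] (PP\S)/N   <
          [3,4] "city" : N
          [4,5] "idea" : ((PP\S)/N)\N
        [5,6] "in" : N
      [6,7] "built" : PP\(PP\S)

N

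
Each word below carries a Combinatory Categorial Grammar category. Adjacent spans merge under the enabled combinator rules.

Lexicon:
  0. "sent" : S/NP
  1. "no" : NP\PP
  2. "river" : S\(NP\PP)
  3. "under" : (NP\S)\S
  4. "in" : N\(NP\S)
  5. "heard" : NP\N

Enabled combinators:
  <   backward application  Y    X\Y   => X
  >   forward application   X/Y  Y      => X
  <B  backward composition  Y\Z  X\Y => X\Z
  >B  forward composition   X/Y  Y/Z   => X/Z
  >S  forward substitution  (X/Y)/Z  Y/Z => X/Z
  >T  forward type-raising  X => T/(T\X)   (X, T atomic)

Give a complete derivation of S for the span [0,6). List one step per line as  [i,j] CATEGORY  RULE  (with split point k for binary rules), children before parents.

[0,1] S/NP  lex  "sent"
[1,2] NP\PP  lex  "no"
[2,3] S\(NP\PP)  lex  "river"
[1,3] S  <  k=2
[3,4] (NP\S)\S  lex  "under"
[4,5] N\(NP\S)  lex  "in"
[3,5] N\S  <B  k=4
[5,6] NP\N  lex  "heard"
[3,6] NP\S  <B  k=5
[1,6] NP  <  k=3
[0,6] S  >  k=1

[0,6] S   >
  [0,1] "sent" : S/NP
  [1,6] NP   <
    [1,3] S   <
      [1,2] "no" : NP\PP
      [2,3] "river" : S\(NP\PP)
    [3,6] NP\S   <B
      [3,5] N\S   <B
        [3,4] "under" : (NP\S)\S
        [4,5] "in" : N\(NP\S)
      [5,6] "heard" : NP\N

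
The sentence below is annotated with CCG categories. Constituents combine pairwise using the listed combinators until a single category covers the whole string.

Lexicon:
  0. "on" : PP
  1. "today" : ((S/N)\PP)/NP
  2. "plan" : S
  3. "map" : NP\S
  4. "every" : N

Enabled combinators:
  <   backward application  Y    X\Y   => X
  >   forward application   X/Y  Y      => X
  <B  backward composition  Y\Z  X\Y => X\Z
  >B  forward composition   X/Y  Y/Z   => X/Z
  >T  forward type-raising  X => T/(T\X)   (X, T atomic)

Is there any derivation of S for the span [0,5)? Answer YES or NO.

YES

[0,5] S   >
  [0,4] S/N   <
    [0,1] "on" : PP
    [1,4] (S/N)\PP   >
      [1,2] "today" : ((S/N)\PP)/NP
      [2,4] NP   <
        [2,3] "plan" : S
        [3,4] "map" : NP\S
  [4,5] "every" : N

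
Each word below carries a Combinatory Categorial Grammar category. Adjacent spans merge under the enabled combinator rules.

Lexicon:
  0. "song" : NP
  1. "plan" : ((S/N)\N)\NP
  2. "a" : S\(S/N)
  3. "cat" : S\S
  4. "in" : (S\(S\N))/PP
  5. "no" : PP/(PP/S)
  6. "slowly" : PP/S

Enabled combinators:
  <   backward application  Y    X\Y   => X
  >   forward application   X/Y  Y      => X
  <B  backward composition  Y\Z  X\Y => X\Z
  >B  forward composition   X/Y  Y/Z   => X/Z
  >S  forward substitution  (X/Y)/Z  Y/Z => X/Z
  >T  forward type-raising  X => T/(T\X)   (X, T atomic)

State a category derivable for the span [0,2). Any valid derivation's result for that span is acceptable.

[0,7] S   <
  [0,4] S\N   <B
    [0,3] S\N   <B
      [0,2] (S/N)\N   <
        [0,1] "song" : NP
        [1,2] "plan" : ((S/N)\N)\NP
      [2,3] "a" : S\(S/N)
    [3,4] "cat" : S\S
  [4,7] S\(S\N)   >
    [4,5] "in" : (S\(S\N))/PP
    [5,7] PP   >
      [5,6] "no" : PP/(PP/S)
      [6,7] "slowly" : PP/S

(S/N)\N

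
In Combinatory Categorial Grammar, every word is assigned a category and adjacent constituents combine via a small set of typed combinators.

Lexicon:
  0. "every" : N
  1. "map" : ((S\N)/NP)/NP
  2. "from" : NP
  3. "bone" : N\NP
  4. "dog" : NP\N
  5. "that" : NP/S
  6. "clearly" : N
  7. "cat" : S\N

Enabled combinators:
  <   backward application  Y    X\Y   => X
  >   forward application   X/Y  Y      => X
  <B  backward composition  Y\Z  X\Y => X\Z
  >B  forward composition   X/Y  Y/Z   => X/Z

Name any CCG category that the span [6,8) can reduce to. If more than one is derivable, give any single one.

[0,8] S   <
  [0,1] "every" : N
  [1,8] S\N   >
    [1,5] (S\N)/NP   >
      [1,2] "map" : ((S\N)/NP)/NP
      [2,5] NP   <
        [2,4] N   <
          [2,3] "from" : NP
          [3,4] "bone" : N\NP
        [4,5] "dog" : NP\N
    [5,8] NP   >
      [5,6] "that" : NP/S
      [6,8] S   <
        [6,7] "clearly" : N
        [7,8] "cat" : S\N

S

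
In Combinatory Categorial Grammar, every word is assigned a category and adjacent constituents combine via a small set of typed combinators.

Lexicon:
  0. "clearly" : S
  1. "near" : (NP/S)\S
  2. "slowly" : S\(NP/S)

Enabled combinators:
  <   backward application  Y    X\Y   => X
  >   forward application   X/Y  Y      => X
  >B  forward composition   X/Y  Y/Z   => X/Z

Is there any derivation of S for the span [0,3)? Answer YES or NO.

[0,3] S   <
  [0,2] NP/S   <
    [0,1] "clearly" : S
    [1,2] "near" : (NP/S)\S
  [2,3] "slowly" : S\(NP/S)

YES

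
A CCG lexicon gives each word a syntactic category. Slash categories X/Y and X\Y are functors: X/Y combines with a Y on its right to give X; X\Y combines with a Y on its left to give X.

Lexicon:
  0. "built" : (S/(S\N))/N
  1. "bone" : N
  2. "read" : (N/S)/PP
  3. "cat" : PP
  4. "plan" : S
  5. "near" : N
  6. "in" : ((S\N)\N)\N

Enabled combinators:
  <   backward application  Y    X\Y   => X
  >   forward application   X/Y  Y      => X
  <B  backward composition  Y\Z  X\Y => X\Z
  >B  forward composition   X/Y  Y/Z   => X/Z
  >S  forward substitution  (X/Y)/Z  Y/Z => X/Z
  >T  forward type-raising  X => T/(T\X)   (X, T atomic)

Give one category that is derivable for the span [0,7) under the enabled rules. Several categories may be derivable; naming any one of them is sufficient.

[0,7] S   >
  [0,2] S/(S\N)   >
    [0,1] "built" : (S/(S\N))/N
    [1,2] "bone" : N
  [2,7] S\N   <
    [2,5] N   >
      [2,4] N/S   >
        [2,3] "read" : (N/S)/PP
        [3,4] "cat" : PP
      [4,5] "plan" : S
    [5,7] (S\N)\N   <
      [5,6] "near" : N
      [6,7] "in" : ((S\N)\N)\N

S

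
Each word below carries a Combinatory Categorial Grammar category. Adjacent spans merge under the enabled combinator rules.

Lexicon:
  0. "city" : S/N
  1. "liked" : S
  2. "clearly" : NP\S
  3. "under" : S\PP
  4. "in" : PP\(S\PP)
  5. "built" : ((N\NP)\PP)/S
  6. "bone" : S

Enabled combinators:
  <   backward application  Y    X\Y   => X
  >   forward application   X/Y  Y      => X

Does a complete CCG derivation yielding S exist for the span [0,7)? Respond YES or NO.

YES

[0,7] S   >
  [0,1] "city" : S/N
  [1,7] N   <
    [1,3] NP   <
      [1,2] "liked" : S
      [2,3] "clearly" : NP\S
    [3,7] N\NP   <
      [3,5] PP   <
        [3,4] "under" : S\PP
        [4,5] "in" : PP\(S\PP)
      [5,7] (N\NP)\PP   >
        [5,6] "built" : ((N\NP)\PP)/S
        [6,7] "bone" : S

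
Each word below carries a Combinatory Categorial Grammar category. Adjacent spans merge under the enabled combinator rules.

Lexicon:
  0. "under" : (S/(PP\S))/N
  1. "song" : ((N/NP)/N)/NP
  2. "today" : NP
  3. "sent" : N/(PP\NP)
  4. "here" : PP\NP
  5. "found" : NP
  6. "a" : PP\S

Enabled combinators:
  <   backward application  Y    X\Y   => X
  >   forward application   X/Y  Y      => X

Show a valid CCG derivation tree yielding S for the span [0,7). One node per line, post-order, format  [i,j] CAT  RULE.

[0,7] S   >
  [0,6] S/(PP\S)   >
    [0,1] "under" : (S/(PP\S))/N
    [1,6] N   >
      [1,5] N/NP   >
        [1,3] (N/NP)/N   >
          [1,2] "song" : ((N/NP)/N)/NP
          [2,3] "today" : NP
        [3,5] N   >
          [3,4] "sent" : N/(PP\NP)
          [4,5] "here" : PP\NP
      [5,6] "found" : NP
  [6,7] "a" : PP\S

[0,1] (S/(PP\S))/N  lex  "under"
[1,2] ((N/NP)/N)/NP  lex  "song"
[2,3] NP  lex  "today"
[1,3] (N/NP)/N  >  k=2
[3,4] N/(PP\NP)  lex  "sent"
[4,5] PP\NP  lex  "here"
[3,5] N  >  k=4
[1,5] N/NP  >  k=3
[5,6] NP  lex  "found"
[1,6] N  >  k=5
[0,6] S/(PP\S)  >  k=1
[6,7] PP\S  lex  "a"
[0,7] S  >  k=6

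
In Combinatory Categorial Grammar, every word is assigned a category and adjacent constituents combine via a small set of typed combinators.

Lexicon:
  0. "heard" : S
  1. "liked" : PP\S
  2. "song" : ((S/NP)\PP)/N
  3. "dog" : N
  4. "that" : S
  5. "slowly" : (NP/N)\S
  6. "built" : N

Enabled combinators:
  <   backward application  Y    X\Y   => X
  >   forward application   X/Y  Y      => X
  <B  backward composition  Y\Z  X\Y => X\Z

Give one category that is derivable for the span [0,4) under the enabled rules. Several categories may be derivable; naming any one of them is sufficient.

[0,7] S   >
  [0,4] S/NP   <
    [0,2] PP   <
      [0,1] "heard" : S
      [1,2] "liked" : PP\S
    [2,4] (S/NP)\PP   >
      [2,3] "song" : ((S/NP)\PP)/N
      [3,4] "dog" : N
  [4,7] NP   >
    [4,6] NP/N   <
      [4,5] "that" : S
      [5,6] "slowly" : (NP/N)\S
    [6,7] "built" : N

S/NP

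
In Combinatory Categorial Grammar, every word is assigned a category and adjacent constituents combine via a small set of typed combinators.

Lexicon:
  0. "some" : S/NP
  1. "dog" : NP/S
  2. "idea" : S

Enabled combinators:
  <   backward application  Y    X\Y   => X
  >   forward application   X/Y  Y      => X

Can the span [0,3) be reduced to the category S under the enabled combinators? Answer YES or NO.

YES

[0,3] S   >
  [0,1] "some" : S/NP
  [1,3] NP   >
    [1,2] "dog" : NP/S
    [2,3] "idea" : S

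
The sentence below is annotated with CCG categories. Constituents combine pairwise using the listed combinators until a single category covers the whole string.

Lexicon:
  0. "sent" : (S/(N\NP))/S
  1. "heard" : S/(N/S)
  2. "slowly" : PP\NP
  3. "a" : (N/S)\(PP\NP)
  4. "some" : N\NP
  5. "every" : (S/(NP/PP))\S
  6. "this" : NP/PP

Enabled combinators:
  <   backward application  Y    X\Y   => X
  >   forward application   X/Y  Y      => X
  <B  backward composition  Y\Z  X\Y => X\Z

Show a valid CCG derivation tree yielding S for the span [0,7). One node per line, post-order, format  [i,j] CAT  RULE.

[0,1] (S/(N\NP))/S  lex  "sent"
[1,2] S/(N/S)  lex  "heard"
[2,3] PP\NP  lex  "slowly"
[3,4] (N/S)\(PP\NP)  lex  "a"
[2,4] N/S  <  k=3
[1,4] S  >  k=2
[0,4] S/(N\NP)  >  k=1
[4,5] N\NP  lex  "some"
[0,5] S  >  k=4
[5,6] (S/(NP/PP))\S  lex  "every"
[0,6] S/(NP/PP)  <  k=5
[6,7] NP/PP  lex  "this"
[0,7] S  >  k=6

[0,7] S   >
  [0,6] S/(NP/PP)   <
    [0,5] S   >
      [0,4] S/(N\NP)   >
        [0,1] "sent" : (S/(N\NP))/S
        [1,4] S   >
          [1,2] "heard" : S/(N/S)
          [2,4] N/S   <
            [2,3] "slowly" : PP\NP
            [3,4] "a" : (N/S)\(PP\NP)
      [4,5] "some" : N\NP
    [5,6] "every" : (S/(NP/PP))\S
  [6,7] "this" : NP/PP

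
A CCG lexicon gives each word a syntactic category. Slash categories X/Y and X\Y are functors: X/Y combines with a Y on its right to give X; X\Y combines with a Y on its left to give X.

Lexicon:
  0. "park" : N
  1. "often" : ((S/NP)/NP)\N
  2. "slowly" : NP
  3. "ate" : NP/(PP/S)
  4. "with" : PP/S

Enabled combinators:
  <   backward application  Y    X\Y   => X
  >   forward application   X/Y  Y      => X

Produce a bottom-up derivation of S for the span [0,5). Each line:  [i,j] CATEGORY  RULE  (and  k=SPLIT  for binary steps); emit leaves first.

[0,1] N  lex  "park"
[1,2] ((S/NP)/NP)\N  lex  "often"
[0,2] (S/NP)/NP  <  k=1
[2,3] NP  lex  "slowly"
[0,3] S/NP  >  k=2
[3,4] NP/(PP/S)  lex  "ate"
[4,5] PP/S  lex  "with"
[3,5] NP  >  k=4
[0,5] S  >  k=3

[0,5] S   >
  [0,3] S/NP   >
    [0,2] (S/NP)/NP   <
      [0,1] "park" : N
      [1,2] "often" : ((S/NP)/NP)\N
    [2,3] "slowly" : NP
  [3,5] NP   >
    [3,4] "ate" : NP/(PP/S)
    [4,5] "with" : PP/S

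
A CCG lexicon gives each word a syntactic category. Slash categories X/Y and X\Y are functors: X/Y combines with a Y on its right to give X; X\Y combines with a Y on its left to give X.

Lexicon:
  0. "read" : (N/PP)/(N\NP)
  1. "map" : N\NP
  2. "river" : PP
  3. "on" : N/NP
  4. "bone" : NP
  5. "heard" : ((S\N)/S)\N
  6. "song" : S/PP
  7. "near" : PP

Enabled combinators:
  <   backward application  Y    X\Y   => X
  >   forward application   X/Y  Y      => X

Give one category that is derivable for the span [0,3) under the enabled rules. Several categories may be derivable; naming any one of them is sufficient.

[0,8] S   <
  [0,3] N   >
    [0,2] N/PP   >
      [0,1] "read" : (N/PP)/(N\NP)
      [1,2] "map" : N\NP
    [2,3] "river" : PP
  [3,8] S\N   >
    [3,6] (S\N)/S   <
      [3,5] N   >
        [3,4] "on" : N/NP
        [4,5] "bone" : NP
      [5,6] "heard" : ((S\N)/S)\N
    [6,8] S   >
      [6,7] "song" : S/PP
      [7,8] "near" : PP

N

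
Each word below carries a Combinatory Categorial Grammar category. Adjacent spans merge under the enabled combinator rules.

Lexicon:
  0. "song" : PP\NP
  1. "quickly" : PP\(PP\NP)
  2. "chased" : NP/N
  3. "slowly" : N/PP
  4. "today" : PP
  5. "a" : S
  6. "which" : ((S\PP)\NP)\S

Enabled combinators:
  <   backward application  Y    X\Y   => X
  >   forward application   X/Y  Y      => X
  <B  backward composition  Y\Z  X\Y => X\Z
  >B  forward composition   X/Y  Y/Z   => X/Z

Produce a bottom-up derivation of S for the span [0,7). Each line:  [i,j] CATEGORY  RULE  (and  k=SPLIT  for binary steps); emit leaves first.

[0,7] S   <
  [0,2] PP   <
    [0,1] "song" : PP\NP
    [1,2] "quickly" : PP\(PP\NP)
  [2,7] S\PP   <
    [2,5] NP   >
      [2,3] "chased" : NP/N
      [3,5] N   >
        [3,4] "slowly" : N/PP
        [4,5] "today" : PP
    [5,7] (S\PP)\NP   <
      [5,6] "a" : S
      [6,7] "which" : ((S\PP)\NP)\S

[0,1] PP\NP  lex  "song"
[1,2] PP\(PP\NP)  lex  "quickly"
[0,2] PP  <  k=1
[2,3] NP/N  lex  "chased"
[3,4] N/PP  lex  "slowly"
[4,5] PP  lex  "today"
[3,5] N  >  k=4
[2,5] NP  >  k=3
[5,6] S  lex  "a"
[6,7] ((S\PP)\NP)\S  lex  "which"
[5,7] (S\PP)\NP  <  k=6
[2,7] S\PP  <  k=5
[0,7] S  <  k=2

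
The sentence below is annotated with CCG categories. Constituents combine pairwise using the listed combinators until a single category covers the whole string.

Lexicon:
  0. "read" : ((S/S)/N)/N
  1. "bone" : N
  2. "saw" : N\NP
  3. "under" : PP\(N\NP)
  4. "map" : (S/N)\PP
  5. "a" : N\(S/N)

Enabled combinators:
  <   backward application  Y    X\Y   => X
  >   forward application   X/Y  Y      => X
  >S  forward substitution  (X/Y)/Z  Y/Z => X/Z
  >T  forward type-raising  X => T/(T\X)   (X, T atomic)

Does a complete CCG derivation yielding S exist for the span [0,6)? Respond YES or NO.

((S/S)/N)/N N N\NP PP\(N\NP) (S/N)\PP N\(S/N)
CKY chart[0,6] = {N, N/(N\N), NP/(NP\N), PP/(PP\N), S/(S\N), S/S}; S ∉ chart

NO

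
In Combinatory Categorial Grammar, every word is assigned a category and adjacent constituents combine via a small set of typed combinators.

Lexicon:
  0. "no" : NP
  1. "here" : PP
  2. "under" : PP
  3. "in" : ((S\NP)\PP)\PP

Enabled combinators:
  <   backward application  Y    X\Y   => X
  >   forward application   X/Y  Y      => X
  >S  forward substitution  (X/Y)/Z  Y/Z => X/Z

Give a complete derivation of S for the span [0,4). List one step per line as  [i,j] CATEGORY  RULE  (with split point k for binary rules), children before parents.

[0,1] NP  lex  "no"
[1,2] PP  lex  "here"
[2,3] PP  lex  "under"
[3,4] ((S\NP)\PP)\PP  lex  "in"
[2,4] (S\NP)\PP  <  k=3
[1,4] S\NP  <  k=2
[0,4] S  <  k=1

[0,4] S   <
  [0,1] "no" : NP
  [1,4] S\NP   <
    [1,2] "here" : PP
    [2,4] (S\NP)\PP   <
      [2,3] "under" : PP
      [3,4] "in" : ((S\NP)\PP)\PP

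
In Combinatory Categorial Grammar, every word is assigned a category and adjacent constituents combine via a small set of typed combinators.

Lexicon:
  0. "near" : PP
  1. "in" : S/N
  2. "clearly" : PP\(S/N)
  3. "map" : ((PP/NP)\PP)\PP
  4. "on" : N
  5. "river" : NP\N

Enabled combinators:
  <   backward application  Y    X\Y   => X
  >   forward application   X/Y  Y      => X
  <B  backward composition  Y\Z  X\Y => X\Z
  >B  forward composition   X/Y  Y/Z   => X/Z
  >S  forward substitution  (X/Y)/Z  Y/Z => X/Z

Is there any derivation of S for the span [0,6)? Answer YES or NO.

PP S/N PP\(S/N) ((PP/NP)\PP)\PP N NP\N
CKY chart[0,6] = {PP}; S ∉ chart

NO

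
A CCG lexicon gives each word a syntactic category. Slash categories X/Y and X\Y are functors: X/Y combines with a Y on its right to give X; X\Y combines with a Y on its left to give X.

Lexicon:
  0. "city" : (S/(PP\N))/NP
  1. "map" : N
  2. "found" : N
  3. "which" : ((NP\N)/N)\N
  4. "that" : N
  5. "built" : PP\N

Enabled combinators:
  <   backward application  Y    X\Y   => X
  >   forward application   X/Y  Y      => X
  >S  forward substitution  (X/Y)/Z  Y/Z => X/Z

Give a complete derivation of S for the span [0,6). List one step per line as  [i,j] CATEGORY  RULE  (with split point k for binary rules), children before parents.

[0,6] S   >
  [0,5] S/(PP\N)   >
    [0,1] "city" : (S/(PP\N))/NP
    [1,5] NP   <
      [1,2] "map" : N
      [2,5] NP\N   >
        [2,4] (NP\N)/N   <
          [2,3] "found" : N
          [3,4] "which" : ((NP\N)/N)\N
        [4,5] "that" : N
  [5,6] "built" : PP\N

[0,1] (S/(PP\N))/NP  lex  "city"
[1,2] N  lex  "map"
[2,3] N  lex  "found"
[3,4] ((NP\N)/N)\N  lex  "which"
[2,4] (NP\N)/N  <  k=3
[4,5] N  lex  "that"
[2,5] NP\N  >  k=4
[1,5] NP  <  k=2
[0,5] S/(PP\N)  >  k=1
[5,6] PP\N  lex  "built"
[0,6] S  >  k=5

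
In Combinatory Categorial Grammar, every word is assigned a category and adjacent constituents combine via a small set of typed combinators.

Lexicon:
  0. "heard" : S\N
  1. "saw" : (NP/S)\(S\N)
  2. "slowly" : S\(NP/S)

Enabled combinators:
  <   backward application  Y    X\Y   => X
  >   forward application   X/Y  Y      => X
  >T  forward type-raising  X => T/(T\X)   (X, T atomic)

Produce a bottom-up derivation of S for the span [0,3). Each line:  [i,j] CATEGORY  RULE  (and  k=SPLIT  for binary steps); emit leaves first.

[0,1] S\N  lex  "heard"
[1,2] (NP/S)\(S\N)  lex  "saw"
[0,2] NP/S  <  k=1
[2,3] S\(NP/S)  lex  "slowly"
[0,3] S  <  k=2

[0,3] S   <
  [0,2] NP/S   <
    [0,1] "heard" : S\N
    [1,2] "saw" : (NP/S)\(S\N)
  [2,3] "slowly" : S\(NP/S)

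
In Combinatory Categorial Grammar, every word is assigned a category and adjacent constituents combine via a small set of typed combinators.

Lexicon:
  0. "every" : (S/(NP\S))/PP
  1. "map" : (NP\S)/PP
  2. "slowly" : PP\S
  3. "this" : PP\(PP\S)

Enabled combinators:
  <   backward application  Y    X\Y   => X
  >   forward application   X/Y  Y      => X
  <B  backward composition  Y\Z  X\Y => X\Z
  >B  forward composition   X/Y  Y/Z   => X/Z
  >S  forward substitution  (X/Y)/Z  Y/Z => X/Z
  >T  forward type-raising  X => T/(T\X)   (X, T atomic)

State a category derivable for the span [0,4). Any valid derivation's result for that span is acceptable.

S

[0,4] S   >
  [0,2] S/PP   >S
    [0,1] "every" : (S/(NP\S))/PP
    [1,2] "map" : (NP\S)/PP
  [2,4] PP   <
    [2,3] "slowly" : PP\S
    [3,4] "this" : PP\(PP\S)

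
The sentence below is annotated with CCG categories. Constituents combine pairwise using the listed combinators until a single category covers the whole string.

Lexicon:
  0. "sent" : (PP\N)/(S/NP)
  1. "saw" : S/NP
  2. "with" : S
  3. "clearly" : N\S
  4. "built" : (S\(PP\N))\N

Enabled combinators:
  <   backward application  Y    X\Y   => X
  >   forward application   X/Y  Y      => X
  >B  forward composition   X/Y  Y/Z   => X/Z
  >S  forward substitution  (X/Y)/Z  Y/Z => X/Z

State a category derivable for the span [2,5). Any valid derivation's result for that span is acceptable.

[0,5] S   <
  [0,2] PP\N   >
    [0,1] "sent" : (PP\N)/(S/NP)
    [1,2] "saw" : S/NP
  [2,5] S\(PP\N)   <
    [2,4] N   <
      [2,3] "with" : S
      [3,4] "clearly" : N\S
    [4,5] "built" : (S\(PP\N))\N

S\(PP\N)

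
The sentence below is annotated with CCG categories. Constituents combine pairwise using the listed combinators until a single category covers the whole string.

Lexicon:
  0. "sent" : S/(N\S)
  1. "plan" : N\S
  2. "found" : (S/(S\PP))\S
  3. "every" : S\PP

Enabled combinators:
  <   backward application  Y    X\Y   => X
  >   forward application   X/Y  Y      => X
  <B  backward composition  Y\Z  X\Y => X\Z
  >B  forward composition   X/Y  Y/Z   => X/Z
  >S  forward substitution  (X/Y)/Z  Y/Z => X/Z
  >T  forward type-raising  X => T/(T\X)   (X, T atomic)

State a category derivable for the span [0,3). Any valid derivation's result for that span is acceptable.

[0,4] S   >
  [0,3] S/(S\PP)   <
    [0,2] S   >
      [0,1] "sent" : S/(N\S)
      [1,2] "plan" : N\S
    [2,3] "found" : (S/(S\PP))\S
  [3,4] "every" : S\PP

S/(S\PP)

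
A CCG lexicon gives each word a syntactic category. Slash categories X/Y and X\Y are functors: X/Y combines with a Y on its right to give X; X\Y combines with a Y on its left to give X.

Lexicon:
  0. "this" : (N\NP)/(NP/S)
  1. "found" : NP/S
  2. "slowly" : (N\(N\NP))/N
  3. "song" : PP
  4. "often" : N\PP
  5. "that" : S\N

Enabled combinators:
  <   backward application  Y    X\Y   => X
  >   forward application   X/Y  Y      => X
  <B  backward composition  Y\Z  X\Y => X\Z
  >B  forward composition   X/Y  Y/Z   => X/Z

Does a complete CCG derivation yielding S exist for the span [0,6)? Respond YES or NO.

YES

[0,6] S   <
  [0,5] N   <
    [0,2] N\NP   >
      [0,1] "this" : (N\NP)/(NP/S)
      [1,2] "found" : NP/S
    [2,5] N\(N\NP)   >
      [2,3] "slowly" : (N\(N\NP))/N
      [3,5] N   <
        [3,4] "song" : PP
        [4,5] "often" : N\PP
  [5,6] "that" : S\N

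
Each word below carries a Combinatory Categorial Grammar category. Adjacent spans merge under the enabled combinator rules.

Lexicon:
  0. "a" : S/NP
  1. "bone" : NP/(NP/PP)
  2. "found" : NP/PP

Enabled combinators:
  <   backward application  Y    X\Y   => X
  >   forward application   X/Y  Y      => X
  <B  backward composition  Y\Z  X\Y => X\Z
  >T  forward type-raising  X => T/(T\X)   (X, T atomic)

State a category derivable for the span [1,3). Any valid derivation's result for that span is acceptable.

NP

[0,3] S   >
  [0,1] "a" : S/NP
  [1,3] NP   >
    [1,2] "bone" : NP/(NP/PP)
    [2,3] "found" : NP/PP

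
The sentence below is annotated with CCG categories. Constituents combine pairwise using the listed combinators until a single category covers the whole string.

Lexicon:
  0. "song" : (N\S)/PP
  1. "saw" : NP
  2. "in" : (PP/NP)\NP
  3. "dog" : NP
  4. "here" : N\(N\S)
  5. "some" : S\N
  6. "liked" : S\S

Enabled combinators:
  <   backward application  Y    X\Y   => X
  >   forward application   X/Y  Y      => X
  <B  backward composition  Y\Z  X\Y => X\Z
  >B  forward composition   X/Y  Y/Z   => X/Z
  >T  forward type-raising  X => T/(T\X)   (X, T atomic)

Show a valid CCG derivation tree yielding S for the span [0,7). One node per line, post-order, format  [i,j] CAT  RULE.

[0,7] S   <
  [0,5] N   <
    [0,4] N\S   >
      [0,1] "song" : (N\S)/PP
      [1,4] PP   >
        [1,3] PP/NP   <
          [1,2] "saw" : NP
          [2,3] "in" : (PP/NP)\NP
        [3,4] "dog" : NP
    [4,5] "here" : N\(N\S)
  [5,7] S\N   <B
    [5,6] "some" : S\N
    [6,7] "liked" : S\S

[0,1] (N\S)/PP  lex  "song"
[1,2] NP  lex  "saw"
[2,3] (PP/NP)\NP  lex  "in"
[1,3] PP/NP  <  k=2
[3,4] NP  lex  "dog"
[1,4] PP  >  k=3
[0,4] N\S  >  k=1
[4,5] N\(N\S)  lex  "here"
[0,5] N  <  k=4
[5,6] S\N  lex  "some"
[6,7] S\S  lex  "liked"
[5,7] S\N  <B  k=6
[0,7] S  <  k=5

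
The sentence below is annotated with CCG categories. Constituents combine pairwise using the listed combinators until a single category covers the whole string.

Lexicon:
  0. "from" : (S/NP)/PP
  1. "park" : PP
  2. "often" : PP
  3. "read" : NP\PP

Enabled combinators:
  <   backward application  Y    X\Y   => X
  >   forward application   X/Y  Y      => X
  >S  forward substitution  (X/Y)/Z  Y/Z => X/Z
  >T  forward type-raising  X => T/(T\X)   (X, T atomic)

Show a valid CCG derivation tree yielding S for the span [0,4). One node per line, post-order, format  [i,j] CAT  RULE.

[0,1] (S/NP)/PP  lex  "from"
[1,2] PP  lex  "park"
[0,2] S/NP  >  k=1
[2,3] PP  lex  "often"
[3,4] NP\PP  lex  "read"
[2,4] NP  <  k=3
[0,4] S  >  k=2

[0,4] S   >
  [0,2] S/NP   >
    [0,1] "from" : (S/NP)/PP
    [1,2] "park" : PP
  [2,4] NP   <
    [2,3] "often" : PP
    [3,4] "read" : NP\PP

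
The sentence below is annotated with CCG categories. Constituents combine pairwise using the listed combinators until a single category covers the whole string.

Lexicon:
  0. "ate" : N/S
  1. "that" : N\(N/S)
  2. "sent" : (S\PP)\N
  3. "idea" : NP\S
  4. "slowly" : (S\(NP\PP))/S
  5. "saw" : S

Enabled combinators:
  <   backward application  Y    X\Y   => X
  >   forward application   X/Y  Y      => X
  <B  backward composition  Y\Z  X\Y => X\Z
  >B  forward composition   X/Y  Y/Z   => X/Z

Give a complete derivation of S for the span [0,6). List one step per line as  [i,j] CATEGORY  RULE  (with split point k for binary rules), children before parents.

[0,1] N/S  lex  "ate"
[1,2] N\(N/S)  lex  "that"
[0,2] N  <  k=1
[2,3] (S\PP)\N  lex  "sent"
[0,3] S\PP  <  k=2
[3,4] NP\S  lex  "idea"
[0,4] NP\PP  <B  k=3
[4,5] (S\(NP\PP))/S  lex  "slowly"
[5,6] S  lex  "saw"
[4,6] S\(NP\PP)  >  k=5
[0,6] S  <  k=4

[0,6] S   <
  [0,4] NP\PP   <B
    [0,3] S\PP   <
      [0,2] N   <
        [0,1] "ate" : N/S
        [1,2] "that" : N\(N/S)
      [2,3] "sent" : (S\PP)\N
    [3,4] "idea" : NP\S
  [4,6] S\(NP\PP)   >
    [4,5] "slowly" : (S\(NP\PP))/S
    [5,6] "saw" : S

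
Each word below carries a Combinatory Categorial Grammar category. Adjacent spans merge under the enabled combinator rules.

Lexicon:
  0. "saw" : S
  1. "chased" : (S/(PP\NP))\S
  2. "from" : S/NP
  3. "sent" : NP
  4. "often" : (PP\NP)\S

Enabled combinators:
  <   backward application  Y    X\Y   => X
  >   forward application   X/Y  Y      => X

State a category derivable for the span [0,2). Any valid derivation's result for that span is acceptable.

S/(PP\NP)

[0,5] S   >
  [0,2] S/(PP\NP)   <
    [0,1] "saw" : S
    [1,2] "chased" : (S/(PP\NP))\S
  [2,5] PP\NP   <
    [2,4] S   >
      [2,3] "from" : S/NP
      [3,4] "sent" : NP
    [4,5] "often" : (PP\NP)\S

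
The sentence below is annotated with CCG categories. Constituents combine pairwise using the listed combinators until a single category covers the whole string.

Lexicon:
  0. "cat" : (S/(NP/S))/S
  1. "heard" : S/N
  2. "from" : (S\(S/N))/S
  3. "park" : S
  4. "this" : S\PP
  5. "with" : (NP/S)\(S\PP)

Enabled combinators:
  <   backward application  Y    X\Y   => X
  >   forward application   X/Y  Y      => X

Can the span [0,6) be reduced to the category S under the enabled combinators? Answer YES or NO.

YES

[0,6] S   >
  [0,4] S/(NP/S)   >
    [0,1] "cat" : (S/(NP/S))/S
    [1,4] S   <
      [1,2] "heard" : S/N
      [2,4] S\(S/N)   >
        [2,3] "from" : (S\(S/N))/S
        [3,4] "park" : S
  [4,6] NP/S   <
    [4,5] "this" : S\PP
    [5,6] "with" : (NP/S)\(S\PP)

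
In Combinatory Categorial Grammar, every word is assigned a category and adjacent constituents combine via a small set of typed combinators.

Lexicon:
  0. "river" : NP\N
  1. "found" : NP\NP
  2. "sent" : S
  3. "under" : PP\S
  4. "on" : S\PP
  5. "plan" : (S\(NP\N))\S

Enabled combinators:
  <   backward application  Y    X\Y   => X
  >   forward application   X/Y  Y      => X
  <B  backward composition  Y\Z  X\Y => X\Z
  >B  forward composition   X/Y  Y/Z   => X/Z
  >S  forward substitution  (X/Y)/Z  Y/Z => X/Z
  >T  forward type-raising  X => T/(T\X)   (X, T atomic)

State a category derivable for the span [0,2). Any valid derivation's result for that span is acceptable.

NP\N

[0,6] S   <
  [0,2] NP\N   <B
    [0,1] "river" : NP\N
    [1,2] "found" : NP\NP
  [2,6] S\(NP\N)   <
    [2,5] S   <
      [2,4] PP   >
        [2,3] PP/(PP\S)   >T
          [2,3] "sent" : S
        [3,4] "under" : PP\S
      [4,5] "on" : S\PP
    [5,6] "plan" : (S\(NP\N))\S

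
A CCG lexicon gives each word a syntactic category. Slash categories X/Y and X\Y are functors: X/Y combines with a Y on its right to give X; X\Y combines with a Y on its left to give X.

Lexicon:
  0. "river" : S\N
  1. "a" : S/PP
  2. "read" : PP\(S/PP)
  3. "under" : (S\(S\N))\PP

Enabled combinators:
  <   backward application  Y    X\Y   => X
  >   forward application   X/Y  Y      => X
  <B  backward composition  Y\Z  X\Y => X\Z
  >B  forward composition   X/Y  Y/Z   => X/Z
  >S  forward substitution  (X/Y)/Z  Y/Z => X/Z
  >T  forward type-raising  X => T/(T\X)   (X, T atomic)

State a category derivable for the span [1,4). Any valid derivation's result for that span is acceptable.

S\(S\N)

[0,4] S   <
  [0,1] "river" : S\N
  [1,4] S\(S\N)   <
    [1,3] PP   <
      [1,2] "a" : S/PP
      [2,3] "read" : PP\(S/PP)
    [3,4] "under" : (S\(S\N))\PP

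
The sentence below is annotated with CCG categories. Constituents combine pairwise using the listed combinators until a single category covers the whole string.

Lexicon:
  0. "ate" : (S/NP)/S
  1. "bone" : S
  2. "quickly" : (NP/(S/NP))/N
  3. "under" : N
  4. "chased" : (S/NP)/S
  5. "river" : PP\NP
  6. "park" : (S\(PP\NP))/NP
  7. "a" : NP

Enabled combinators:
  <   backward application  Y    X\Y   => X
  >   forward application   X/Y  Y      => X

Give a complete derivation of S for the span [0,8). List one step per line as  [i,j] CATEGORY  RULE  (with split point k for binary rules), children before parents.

[0,1] (S/NP)/S  lex  "ate"
[1,2] S  lex  "bone"
[0,2] S/NP  >  k=1
[2,3] (NP/(S/NP))/N  lex  "quickly"
[3,4] N  lex  "under"
[2,4] NP/(S/NP)  >  k=3
[4,5] (S/NP)/S  lex  "chased"
[5,6] PP\NP  lex  "river"
[6,7] (S\(PP\NP))/NP  lex  "park"
[7,8] NP  lex  "a"
[6,8] S\(PP\NP)  >  k=7
[5,8] S  <  k=6
[4,8] S/NP  >  k=5
[2,8] NP  >  k=4
[0,8] S  >  k=2

[0,8] S   >
  [0,2] S/NP   >
    [0,1] "ate" : (S/NP)/S
    [1,2] "bone" : S
  [2,8] NP   >
    [2,4] NP/(S/NP)   >
      [2,3] "quickly" : (NP/(S/NP))/N
      [3,4] "under" : N
    [4,8] S/NP   >
      [4,5] "chased" : (S/NP)/S
      [5,8] S   <
        [5,6] "river" : PP\NP
        [6,8] S\(PP\NP)   >
          [6,7] "park" : (S\(PP\NP))/NP
          [7,8] "a" : NP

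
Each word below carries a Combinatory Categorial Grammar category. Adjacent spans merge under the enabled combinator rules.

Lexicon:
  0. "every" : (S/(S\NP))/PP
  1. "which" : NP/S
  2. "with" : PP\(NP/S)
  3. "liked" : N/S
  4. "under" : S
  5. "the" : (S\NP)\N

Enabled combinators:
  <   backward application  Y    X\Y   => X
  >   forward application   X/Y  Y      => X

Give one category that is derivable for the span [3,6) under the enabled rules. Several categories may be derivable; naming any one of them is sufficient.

S\NP

[0,6] S   >
  [0,3] S/(S\NP)   >
    [0,1] "every" : (S/(S\NP))/PP
    [1,3] PP   <
      [1,2] "which" : NP/S
      [2,3] "with" : PP\(NP/S)
  [3,6] S\NP   <
    [3,5] N   >
      [3,4] "liked" : N/S
      [4,5] "under" : S
    [5,6] "the" : (S\NP)\N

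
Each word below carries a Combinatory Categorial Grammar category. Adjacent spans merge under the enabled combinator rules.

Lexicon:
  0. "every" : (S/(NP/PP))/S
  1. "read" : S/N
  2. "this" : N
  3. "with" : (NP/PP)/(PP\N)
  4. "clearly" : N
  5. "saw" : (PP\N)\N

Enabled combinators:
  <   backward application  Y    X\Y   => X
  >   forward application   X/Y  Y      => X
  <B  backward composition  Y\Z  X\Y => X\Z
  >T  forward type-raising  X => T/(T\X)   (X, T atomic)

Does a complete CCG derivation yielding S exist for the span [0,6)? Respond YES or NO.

[0,6] S   >
  [0,3] S/(NP/PP)   >
    [0,1] "every" : (S/(NP/PP))/S
    [1,3] S   >
      [1,2] "read" : S/N
      [2,3] "this" : N
  [3,6] NP/PP   >
    [3,4] "with" : (NP/PP)/(PP\N)
    [4,6] PP\N   <
      [4,5] "clearly" : N
      [5,6] "saw" : (PP\N)\N

YES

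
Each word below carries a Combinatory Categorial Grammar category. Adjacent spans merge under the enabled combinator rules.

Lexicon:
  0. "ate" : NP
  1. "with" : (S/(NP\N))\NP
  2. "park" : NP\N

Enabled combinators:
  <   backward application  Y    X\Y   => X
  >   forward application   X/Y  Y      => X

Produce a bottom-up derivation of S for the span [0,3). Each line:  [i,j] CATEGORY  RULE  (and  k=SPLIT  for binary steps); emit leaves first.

[0,3] S   >
  [0,2] S/(NP\N)   <
    [0,1] "ate" : NP
    [1,2] "with" : (S/(NP\N))\NP
  [2,3] "park" : NP\N

[0,1] NP  lex  "ate"
[1,2] (S/(NP\N))\NP  lex  "with"
[0,2] S/(NP\N)  <  k=1
[2,3] NP\N  lex  "park"
[0,3] S  >  k=2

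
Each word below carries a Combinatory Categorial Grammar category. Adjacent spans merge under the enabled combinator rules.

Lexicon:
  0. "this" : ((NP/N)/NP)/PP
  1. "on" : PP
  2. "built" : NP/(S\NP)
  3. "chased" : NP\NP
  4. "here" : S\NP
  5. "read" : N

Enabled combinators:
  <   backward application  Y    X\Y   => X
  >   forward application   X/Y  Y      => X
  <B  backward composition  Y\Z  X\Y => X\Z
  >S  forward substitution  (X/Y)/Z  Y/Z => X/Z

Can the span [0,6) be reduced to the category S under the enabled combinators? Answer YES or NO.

NO

((NP/N)/NP)/PP PP NP/(S\NP) NP\NP S\NP N
CKY chart[0,6] = {NP}; S ∉ chart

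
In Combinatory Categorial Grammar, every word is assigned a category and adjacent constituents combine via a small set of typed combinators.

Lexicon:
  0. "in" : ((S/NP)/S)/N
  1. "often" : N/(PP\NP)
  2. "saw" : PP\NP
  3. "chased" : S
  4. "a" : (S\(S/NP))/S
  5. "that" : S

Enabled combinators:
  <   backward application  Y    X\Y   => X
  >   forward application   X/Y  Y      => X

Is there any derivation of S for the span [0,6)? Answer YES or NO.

YES

[0,6] S   <
  [0,4] S/NP   >
    [0,3] (S/NP)/S   >
      [0,1] "in" : ((S/NP)/S)/N
      [1,3] N   >
        [1,2] "often" : N/(PP\NP)
        [2,3] "saw" : PP\NP
    [3,4] "chased" : S
  [4,6] S\(S/NP)   >
    [4,5] "a" : (S\(S/NP))/S
    [5,6] "that" : S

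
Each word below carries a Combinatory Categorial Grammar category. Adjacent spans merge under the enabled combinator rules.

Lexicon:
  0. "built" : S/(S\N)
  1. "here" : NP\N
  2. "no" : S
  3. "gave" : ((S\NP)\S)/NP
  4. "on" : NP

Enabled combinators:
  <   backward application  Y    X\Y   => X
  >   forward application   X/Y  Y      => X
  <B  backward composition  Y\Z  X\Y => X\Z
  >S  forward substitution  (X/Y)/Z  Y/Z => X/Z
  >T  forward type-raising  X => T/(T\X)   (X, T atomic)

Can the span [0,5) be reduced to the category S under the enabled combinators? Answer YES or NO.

[0,5] S   >
  [0,1] "built" : S/(S\N)
  [1,5] S\N   <B
    [1,2] "here" : NP\N
    [2,5] S\NP   <
      [2,3] "no" : S
      [3,5] (S\NP)\S   >
        [3,4] "gave" : ((S\NP)\S)/NP
        [4,5] "on" : NP

YES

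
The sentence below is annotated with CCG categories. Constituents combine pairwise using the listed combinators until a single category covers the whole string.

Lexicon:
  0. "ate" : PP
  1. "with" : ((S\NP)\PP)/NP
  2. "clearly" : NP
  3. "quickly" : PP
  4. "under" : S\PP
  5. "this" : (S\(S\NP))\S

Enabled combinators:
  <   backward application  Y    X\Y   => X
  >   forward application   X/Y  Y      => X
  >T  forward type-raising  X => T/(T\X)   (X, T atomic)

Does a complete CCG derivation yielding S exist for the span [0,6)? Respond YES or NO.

YES

[0,6] S   <
  [0,3] S\NP   <
    [0,1] "ate" : PP
    [1,3] (S\NP)\PP   >
      [1,2] "with" : ((S\NP)\PP)/NP
      [2,3] "clearly" : NP
  [3,6] S\(S\NP)   <
    [3,5] S   <
      [3,4] "quickly" : PP
      [4,5] "under" : S\PP
    [5,6] "this" : (S\(S\NP))\S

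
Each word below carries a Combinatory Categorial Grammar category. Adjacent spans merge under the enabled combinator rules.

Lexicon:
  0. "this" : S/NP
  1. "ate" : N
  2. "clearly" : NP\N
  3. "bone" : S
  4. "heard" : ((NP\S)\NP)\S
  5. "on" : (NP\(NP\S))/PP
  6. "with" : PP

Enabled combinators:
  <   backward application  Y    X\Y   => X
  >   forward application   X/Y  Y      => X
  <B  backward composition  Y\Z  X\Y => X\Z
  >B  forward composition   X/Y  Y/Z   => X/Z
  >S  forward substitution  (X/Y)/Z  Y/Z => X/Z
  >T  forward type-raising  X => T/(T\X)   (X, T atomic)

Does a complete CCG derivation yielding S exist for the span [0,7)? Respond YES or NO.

YES

[0,7] S   >
  [0,1] "this" : S/NP
  [1,7] NP   <
    [1,5] NP\S   <
      [1,3] NP   <
        [1,2] "ate" : N
        [2,3] "clearly" : NP\N
      [3,5] (NP\S)\NP   <
        [3,4] "bone" : S
        [4,5] "heard" : ((NP\S)\NP)\S
    [5,7] NP\(NP\S)   >
      [5,6] "on" : (NP\(NP\S))/PP
      [6,7] "with" : PP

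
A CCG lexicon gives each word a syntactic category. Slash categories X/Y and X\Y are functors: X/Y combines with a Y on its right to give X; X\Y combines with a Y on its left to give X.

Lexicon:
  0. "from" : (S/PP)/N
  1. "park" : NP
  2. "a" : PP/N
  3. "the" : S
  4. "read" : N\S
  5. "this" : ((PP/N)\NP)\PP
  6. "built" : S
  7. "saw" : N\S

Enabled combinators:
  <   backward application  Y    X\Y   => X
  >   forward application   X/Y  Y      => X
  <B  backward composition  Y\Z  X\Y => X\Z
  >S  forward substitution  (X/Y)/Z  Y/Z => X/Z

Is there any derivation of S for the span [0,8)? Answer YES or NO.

[0,8] S   >
  [0,6] S/N   >S
    [0,1] "from" : (S/PP)/N
    [1,6] PP/N   <
      [1,2] "park" : NP
      [2,6] (PP/N)\NP   <
        [2,5] PP   >
          [2,3] "a" : PP/N
          [3,5] N   <
            [3,4] "the" : S
            [4,5] "read" : N\S
        [5,6] "this" : ((PP/N)\NP)\PP
  [6,8] N   <
    [6,7] "built" : S
    [7,8] "saw" : N\S

YES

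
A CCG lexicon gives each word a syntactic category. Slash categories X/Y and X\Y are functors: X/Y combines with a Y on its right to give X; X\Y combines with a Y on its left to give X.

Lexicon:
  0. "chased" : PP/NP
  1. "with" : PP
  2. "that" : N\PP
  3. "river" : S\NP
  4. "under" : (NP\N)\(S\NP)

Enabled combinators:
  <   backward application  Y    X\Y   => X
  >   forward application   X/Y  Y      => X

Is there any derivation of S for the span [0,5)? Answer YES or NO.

PP/NP PP N\PP S\NP (NP\N)\(S\NP)
CKY chart[0,5] = {PP}; S ∉ chart

NO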